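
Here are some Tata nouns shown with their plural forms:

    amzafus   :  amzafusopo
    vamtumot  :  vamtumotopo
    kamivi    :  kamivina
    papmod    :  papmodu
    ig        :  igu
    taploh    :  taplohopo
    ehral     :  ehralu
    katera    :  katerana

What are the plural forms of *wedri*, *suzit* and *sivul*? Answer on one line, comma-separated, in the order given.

Looking at the final sound of each stem: -opo when the stem ends in a voiceless consonant (*amzafus*, *vamtumot*, *taploh*); -u when the stem ends in a voiced consonant (*papmod*, *ig*, *ehral*); -na when the stem ends in a vowel (*kamivi*, *katera*).
*wedri* — final sound /i/ (a vowel) → -na → *wedrina*.
*suzit*: final sound = /t/, a voiceless consonant → -opo → *suzitopo*.
*sivul* — final sound /l/ (a voiced consonant) → -u → *sivulu*.

wedrina, suzitopo, sivulu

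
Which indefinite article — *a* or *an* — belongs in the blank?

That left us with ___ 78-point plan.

The indefinite article is chosen by the initial *sound* of the following word, not its spelling.
The number *78* is spoken "seventy-…", beginning with /ˈsɛvənti/ — a consonant sound.
So the article is *a*: That left us with a 78-point plan.

a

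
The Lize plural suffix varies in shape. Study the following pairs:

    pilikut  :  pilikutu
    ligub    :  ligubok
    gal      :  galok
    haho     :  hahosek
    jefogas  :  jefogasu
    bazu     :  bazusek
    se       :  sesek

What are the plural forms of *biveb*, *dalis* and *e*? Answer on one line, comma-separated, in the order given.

Looking at the final sound of each stem: -u when the stem ends in a voiceless consonant (*pilikut*, *jefogas*); -ok when the stem ends in a voiced consonant (*ligub*, *gal*); -sek when the stem ends in a vowel (*haho*, *bazu*, *se*).
Since the final sound of *biveb* is /b/ (a voiced consonant), it takes -ok, giving *bivebok*.
*dalis*: final sound = /s/, a voiceless consonant → -u → *dalisu*.
The final sound of *e* is /e/, which is a vowel, so the suffix is -sek, giving *esek*.

bivebok, dalisu, esek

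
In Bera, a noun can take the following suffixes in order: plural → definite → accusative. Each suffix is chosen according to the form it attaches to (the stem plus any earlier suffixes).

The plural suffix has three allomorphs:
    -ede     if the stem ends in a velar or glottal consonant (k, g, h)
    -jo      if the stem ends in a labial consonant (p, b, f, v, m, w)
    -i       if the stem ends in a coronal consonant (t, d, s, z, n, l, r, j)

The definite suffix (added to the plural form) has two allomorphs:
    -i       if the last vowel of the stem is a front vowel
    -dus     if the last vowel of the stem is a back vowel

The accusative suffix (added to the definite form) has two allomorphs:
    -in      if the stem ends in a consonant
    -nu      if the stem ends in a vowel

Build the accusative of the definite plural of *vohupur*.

*vohupur*: final consonant = /r/, coronal → -i → *vohupuri*.
The plural form *vohupuri* — last vowel /i/ (a front vowel) → -i → *vohupurii*.
The definite form *vohupurii*: final sound = /i/, a vowel → -nu → *vohupuriinu*.

vohupuriinu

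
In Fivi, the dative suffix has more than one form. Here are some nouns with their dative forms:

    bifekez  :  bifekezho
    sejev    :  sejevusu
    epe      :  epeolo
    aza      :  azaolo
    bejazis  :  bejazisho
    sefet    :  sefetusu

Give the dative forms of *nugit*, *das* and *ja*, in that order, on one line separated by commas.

nugitusu, dasho, jaolo

The pattern is sibilance of the final sound: -ho when the stem ends in a sibilant (*bifekez*, *bejazis*); -usu when the stem ends in a non-sibilant consonant (*sejev*, *sefet*); -olo when the stem ends in a vowel (*epe*, *aza*).
The final sound of *nugit* is /t/, which is a non-sibilant consonant, so the suffix is -usu, giving *nugitusu*.
The final sound of *das* is /s/, which is a sibilant, so the suffix is -ho, giving *dasho*.
The final sound of *ja* is /a/, which is a vowel, so the suffix is -olo, giving *jaolo*.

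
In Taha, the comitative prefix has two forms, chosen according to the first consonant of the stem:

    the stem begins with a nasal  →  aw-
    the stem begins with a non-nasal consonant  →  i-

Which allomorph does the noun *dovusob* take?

*dovusob* — first consonant /d/ (non-nasal) → i-.

i-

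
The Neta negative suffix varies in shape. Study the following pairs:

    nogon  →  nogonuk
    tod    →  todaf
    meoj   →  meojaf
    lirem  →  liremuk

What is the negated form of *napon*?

naponuk

The alternation tracks the final consonant of the stem — -uk when the stem ends in a nasal (*nogon*, *lirem*); -af when the stem ends in a non-nasal consonant (*tod*, *meoj*).
*napon* — final consonant /n/ (a nasal) → -uk → *naponuk*.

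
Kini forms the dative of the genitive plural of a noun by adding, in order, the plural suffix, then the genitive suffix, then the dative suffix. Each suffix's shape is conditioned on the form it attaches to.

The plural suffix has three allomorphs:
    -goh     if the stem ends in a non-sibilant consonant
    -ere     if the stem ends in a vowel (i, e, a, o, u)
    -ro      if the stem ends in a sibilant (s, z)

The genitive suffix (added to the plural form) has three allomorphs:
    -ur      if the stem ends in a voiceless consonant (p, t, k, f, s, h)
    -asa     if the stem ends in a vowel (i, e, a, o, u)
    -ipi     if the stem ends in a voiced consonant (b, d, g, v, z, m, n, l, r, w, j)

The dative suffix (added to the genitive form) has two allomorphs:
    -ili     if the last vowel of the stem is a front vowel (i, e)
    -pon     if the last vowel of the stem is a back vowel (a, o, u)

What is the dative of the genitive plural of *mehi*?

*mehi*: final sound = /i/, a vowel → -ere → *mehiere*.
Since the final sound of the plural form *mehiere* is /e/ (a vowel), it takes -asa, giving *mehiereasa*.
The genitive form *mehiereasa*: last vowel = /a/, a back vowel → -pon → *mehiereasapon*.

mehiereasapon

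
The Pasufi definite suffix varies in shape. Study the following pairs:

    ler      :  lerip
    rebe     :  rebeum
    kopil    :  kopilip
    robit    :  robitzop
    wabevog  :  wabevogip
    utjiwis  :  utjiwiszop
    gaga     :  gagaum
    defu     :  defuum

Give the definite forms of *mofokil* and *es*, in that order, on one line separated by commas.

The pattern is voicing of the final sound: -zop when the stem ends in a voiceless consonant (*robit*, *utjiwis*); -ip when the stem ends in a voiced consonant (*ler*, *kopil*, *wabevog*); -um when the stem ends in a vowel (*rebe*, *gaga*, *defu*).
Since the final sound of *mofokil* is /l/ (a voiced consonant), it takes -ip, giving *mofokilip*.
The final sound of *es* is /s/, which is a voiceless consonant, so the suffix is -zop, giving *eszop*.

mofokilip, eszop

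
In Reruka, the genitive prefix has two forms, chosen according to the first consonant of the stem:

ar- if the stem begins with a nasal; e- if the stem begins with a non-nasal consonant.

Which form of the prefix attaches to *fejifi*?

*fejifi*: first consonant = /f/, non-nasal → e-.

e-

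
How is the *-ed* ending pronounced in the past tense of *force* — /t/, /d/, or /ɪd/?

/t/

The stem *force* ends in a voiceless consonant other than /t/.
The -ed suffix is realized as /ɪd/ after /t, d/; as /t/ after other voiceless consonants; and as /d/ after other voiced sounds.
So -ed on *force* is pronounced /t/.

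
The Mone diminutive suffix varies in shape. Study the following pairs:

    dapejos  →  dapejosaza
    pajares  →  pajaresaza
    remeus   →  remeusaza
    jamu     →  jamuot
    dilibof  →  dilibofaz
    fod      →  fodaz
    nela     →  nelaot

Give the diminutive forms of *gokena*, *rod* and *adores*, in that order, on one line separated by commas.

gokenaot, rodaz, adoresaza

The suffix is conditioned by the final sound: -aza when the stem ends in a sibilant (*dapejos*, *pajares*, *remeus*); -az when the stem ends in a non-sibilant consonant (*dilibof*, *fod*); -ot when the stem ends in a vowel (*jamu*, *nela*).
Since the final sound of *gokena* is /a/ (a vowel), it takes -ot, giving *gokenaot*.
*rod*: final sound = /d/, a non-sibilant consonant → -az → *rodaz*.
The final sound of *adores* is /s/, which is a sibilant, so the suffix is -aza, giving *adoresaza*.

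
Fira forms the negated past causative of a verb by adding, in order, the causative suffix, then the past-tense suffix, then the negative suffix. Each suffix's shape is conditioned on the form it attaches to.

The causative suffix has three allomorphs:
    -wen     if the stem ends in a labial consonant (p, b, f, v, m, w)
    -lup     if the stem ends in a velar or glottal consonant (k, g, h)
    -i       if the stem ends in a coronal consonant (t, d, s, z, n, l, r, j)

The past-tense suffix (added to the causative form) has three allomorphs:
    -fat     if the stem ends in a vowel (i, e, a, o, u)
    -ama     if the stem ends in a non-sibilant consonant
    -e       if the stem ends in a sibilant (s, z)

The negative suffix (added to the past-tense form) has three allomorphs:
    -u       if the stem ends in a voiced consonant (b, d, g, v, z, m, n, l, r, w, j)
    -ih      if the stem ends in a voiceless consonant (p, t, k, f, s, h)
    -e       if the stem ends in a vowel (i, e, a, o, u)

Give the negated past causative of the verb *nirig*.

niriglupamae

The final consonant of *nirig* is /g/, which is velar/glottal, so the causative suffix is -lup, giving *niriglup*.
The causative form *niriglup* — final sound /p/ (a non-sibilant consonant) → -ama → *niriglupama*.
The past-tense form *niriglupama* — final sound /a/ (a vowel) → -e → *niriglupamae*.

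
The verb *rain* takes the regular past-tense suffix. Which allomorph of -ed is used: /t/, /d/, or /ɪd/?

The stem *rain* ends in a voiced sound other than /d/.
The -ed suffix is realized as /ɪd/ after /t, d/; as /t/ after other voiceless consonants; and as /d/ after other voiced sounds.
So -ed on *rain* is pronounced /d/.

/d/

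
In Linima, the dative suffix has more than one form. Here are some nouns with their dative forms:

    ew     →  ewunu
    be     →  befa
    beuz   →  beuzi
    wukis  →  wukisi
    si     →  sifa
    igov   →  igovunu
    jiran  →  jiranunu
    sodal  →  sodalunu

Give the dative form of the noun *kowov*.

kowovunu

Looking at the final sound of each stem: -i when the stem ends in a sibilant (*beuz*, *wukis*); -unu when the stem ends in a non-sibilant consonant (*ew*, *igov*, *jiran*, *sodal*); -fa when the stem ends in a vowel (*be*, *si*).
*kowov* — final sound /v/ (a non-sibilant consonant) → -unu → *kowovunu*.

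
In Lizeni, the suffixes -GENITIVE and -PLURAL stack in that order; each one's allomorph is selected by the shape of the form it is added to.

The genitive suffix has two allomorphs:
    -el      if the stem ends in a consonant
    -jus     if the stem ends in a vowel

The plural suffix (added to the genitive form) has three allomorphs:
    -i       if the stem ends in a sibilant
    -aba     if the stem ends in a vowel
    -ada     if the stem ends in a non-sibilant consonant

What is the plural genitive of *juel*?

juelelada

The final sound of *juel* is /l/, which is a consonant, so the genitive suffix is -el, giving *juelel*.
The genitive form *juelel*: final sound = /l/, a non-sibilant consonant → -ada → *juelelada*.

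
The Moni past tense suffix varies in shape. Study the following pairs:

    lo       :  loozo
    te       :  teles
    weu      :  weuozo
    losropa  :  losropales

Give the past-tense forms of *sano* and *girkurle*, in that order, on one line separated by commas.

sanoozo, girkurleles

Looking at the last vowel of each stem: -ozo when the last vowel of the stem is a rounded vowel (*lo*, *weu*); -les when the last vowel of the stem is an unrounded vowel (*te*, *losropa*).
*sano* — last vowel /o/ (a rounded vowel) → -ozo → *sanoozo*.
*girkurle* — last vowel /e/ (an unrounded vowel) → -les → *girkurleles*.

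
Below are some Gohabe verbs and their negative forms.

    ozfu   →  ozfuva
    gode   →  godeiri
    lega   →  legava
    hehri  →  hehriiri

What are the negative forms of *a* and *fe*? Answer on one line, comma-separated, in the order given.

ava, feiri

The pattern is front/back vowel harmony: -iri when the last vowel of the stem is a front vowel (*gode*, *hehri*); -va when the last vowel of the stem is a back vowel (*ozfu*, *lega*).
*a*: last vowel = /a/, a back vowel → -va → *ava*.
Since the last vowel of *fe* is /e/ (a front vowel), it takes -iri, giving *feiri*.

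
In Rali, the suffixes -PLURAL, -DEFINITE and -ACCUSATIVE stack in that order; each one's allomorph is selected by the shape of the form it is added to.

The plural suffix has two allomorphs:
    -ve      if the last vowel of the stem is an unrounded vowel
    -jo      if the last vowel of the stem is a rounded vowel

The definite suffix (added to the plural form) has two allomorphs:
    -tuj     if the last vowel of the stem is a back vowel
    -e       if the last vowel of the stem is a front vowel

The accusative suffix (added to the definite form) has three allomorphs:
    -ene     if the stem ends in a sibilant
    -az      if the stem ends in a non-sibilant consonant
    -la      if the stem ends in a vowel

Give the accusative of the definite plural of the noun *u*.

ujotujaz

The last vowel of *u* is /u/, which is a rounded vowel, so the plural suffix is -jo, giving *ujo*.
The last vowel of the plural form *ujo* is /o/, which is a back vowel, so the definite suffix is -tuj, giving *ujotuj*.
The definite form *ujotuj* — final sound /j/ (a non-sibilant consonant) → -az → *ujotujaz*.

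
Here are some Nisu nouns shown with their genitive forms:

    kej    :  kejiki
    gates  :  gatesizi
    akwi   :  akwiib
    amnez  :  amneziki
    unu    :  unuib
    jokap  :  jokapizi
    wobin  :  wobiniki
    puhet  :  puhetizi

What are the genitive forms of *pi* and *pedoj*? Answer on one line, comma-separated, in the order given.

piib, pedojiki

The suffix is conditioned by the final sound: -izi when the stem ends in a voiceless consonant (*gates*, *jokap*, *puhet*); -iki when the stem ends in a voiced consonant (*kej*, *amnez*, *wobin*); -ib when the stem ends in a vowel (*akwi*, *unu*).
The final sound of *pi* is /i/, which is a vowel, so the suffix is -ib, giving *piib*.
Since the final sound of *pedoj* is /j/ (a voiced consonant), it takes -iki, giving *pedojiki*.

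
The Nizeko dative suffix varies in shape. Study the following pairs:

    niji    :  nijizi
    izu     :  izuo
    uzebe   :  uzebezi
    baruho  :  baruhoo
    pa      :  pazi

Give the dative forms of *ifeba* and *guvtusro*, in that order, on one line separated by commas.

ifebazi, guvtusroo

The suffix is conditioned by the last vowel: -o when the last vowel of the stem is a rounded vowel (*izu*, *baruho*); -zi when the last vowel of the stem is an unrounded vowel (*niji*, *uzebe*, *pa*).
*ifeba*: last vowel = /a/, an unrounded vowel → -zi → *ifebazi*.
The last vowel of *guvtusro* is /o/, which is a rounded vowel, so the suffix is -o, giving *guvtusroo*.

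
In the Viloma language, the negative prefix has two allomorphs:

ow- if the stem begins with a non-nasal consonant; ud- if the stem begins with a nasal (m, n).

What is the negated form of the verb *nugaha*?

*nugaha* — first consonant /n/ (a nasal) → ud- → *udnugaha*.

udnugaha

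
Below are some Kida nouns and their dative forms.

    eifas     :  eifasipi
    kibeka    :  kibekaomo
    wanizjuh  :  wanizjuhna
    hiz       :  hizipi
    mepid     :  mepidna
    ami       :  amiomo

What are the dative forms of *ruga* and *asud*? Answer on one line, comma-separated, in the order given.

rugaomo, asudna

The pattern is sibilance of the final sound: -ipi when the stem ends in a sibilant (*eifas*, *hiz*); -na when the stem ends in a non-sibilant consonant (*wanizjuh*, *mepid*); -omo when the stem ends in a vowel (*kibeka*, *ami*).
Since the final sound of *ruga* is /a/ (a vowel), it takes -omo, giving *rugaomo*.
*asud*: final sound = /d/, a non-sibilant consonant → -na → *asudna*.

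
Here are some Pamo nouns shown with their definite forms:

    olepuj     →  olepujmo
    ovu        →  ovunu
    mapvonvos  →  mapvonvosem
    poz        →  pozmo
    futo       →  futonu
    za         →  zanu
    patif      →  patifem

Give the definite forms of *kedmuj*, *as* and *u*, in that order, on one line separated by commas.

Looking at the final sound of each stem: -em when the stem ends in a voiceless consonant (*mapvonvos*, *patif*); -mo when the stem ends in a voiced consonant (*olepuj*, *poz*); -nu when the stem ends in a vowel (*ovu*, *futo*, *za*).
Since the final sound of *kedmuj* is /j/ (a voiced consonant), it takes -mo, giving *kedmujmo*.
*as*: final sound = /s/, a voiceless consonant → -em → *asem*.
The final sound of *u* is /u/, which is a vowel, so the suffix is -nu, giving *unu*.

kedmujmo, asem, unu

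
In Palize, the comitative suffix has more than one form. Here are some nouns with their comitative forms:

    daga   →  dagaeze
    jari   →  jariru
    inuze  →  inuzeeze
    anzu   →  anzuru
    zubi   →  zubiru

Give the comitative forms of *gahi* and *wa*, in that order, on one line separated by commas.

gahiru, waeze

The pattern is height harmony: -ru when the last vowel of the stem is a high vowel (*jari*, *anzu*, *zubi*); -eze when the last vowel of the stem is a non-high vowel (*daga*, *inuze*).
*gahi* — last vowel /i/ (a high vowel) → -ru → *gahiru*.
*wa* — last vowel /a/ (a non-high vowel) → -eze → *waeze*.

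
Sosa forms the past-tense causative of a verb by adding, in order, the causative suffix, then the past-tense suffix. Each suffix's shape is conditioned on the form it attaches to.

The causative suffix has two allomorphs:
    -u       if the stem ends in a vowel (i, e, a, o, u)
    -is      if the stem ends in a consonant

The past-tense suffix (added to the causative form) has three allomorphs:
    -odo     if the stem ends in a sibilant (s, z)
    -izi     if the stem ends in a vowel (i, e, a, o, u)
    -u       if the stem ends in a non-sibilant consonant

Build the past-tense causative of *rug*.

rugisodo

*rug* — final sound /g/ (a consonant) → -is → *rugis*.
The final sound of the causative form *rugis* is /s/, which is a sibilant, so the past-tense suffix is -odo, giving *rugisodo*.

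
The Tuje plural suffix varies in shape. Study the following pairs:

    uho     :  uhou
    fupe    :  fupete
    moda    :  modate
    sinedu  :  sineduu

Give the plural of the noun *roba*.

The suffix is conditioned by the last vowel: -u when the last vowel of the stem is a rounded vowel (*uho*, *sinedu*); -te when the last vowel of the stem is an unrounded vowel (*fupe*, *moda*).
The last vowel of *roba* is /a/, which is an unrounded vowel, so the suffix is -te, giving *robate*.

robate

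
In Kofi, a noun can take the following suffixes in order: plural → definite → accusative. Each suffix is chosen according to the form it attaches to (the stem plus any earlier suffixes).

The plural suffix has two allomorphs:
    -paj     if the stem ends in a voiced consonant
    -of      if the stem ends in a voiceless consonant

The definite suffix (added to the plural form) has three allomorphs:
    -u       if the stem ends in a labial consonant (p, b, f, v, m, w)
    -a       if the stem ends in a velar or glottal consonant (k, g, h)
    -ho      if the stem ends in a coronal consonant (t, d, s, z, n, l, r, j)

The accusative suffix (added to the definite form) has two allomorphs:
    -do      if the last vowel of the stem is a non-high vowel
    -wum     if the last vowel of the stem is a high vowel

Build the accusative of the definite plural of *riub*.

riubpajhodo

The final consonant of *riub* is /b/, which is voiced, so the plural suffix is -paj, giving *riubpaj*.
The plural form *riubpaj* — final consonant /j/ (coronal) → -ho → *riubpajho*.
Since the last vowel of the definite form *riubpajho* is /o/ (a non-high vowel), it takes -do, giving *riubpajhodo*.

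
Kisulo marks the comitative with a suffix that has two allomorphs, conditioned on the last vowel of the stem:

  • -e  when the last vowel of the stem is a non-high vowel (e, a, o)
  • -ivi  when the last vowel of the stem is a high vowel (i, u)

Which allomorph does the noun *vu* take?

*vu* — last vowel /u/ (a high vowel) → -ivi.

-ivi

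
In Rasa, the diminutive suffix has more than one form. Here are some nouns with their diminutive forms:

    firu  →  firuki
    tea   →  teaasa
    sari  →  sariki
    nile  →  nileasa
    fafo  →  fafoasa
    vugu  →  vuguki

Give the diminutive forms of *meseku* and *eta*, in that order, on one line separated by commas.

mesekuki, etaasa

The alternation tracks the last vowel of the stem — -ki when the last vowel of the stem is a high vowel (*firu*, *sari*, *vugu*); -asa when the last vowel of the stem is a non-high vowel (*tea*, *nile*, *fafo*).
The last vowel of *meseku* is /u/, which is a high vowel, so the suffix is -ki, giving *mesekuki*.
The last vowel of *eta* is /a/, which is a non-high vowel, so the suffix is -asa, giving *etaasa*.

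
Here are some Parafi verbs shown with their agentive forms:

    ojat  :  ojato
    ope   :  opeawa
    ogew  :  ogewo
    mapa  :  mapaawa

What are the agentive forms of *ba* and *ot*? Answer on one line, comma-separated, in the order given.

baawa, oto

The alternation tracks the final sound of the stem — -o when the stem ends in a consonant (*ojat*, *ogew*); -awa when the stem ends in a vowel (*ope*, *mapa*).
*ba*: final sound = /a/, a vowel → -awa → *baawa*.
*ot*: final sound = /t/, a consonant → -o → *oto*.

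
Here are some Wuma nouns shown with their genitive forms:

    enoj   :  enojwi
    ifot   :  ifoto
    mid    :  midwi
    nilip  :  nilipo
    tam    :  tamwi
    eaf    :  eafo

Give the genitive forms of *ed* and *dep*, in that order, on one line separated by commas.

edwi, depo

The suffix is conditioned by the final consonant: -o when the stem ends in a voiceless consonant (*ifot*, *nilip*, *eaf*); -wi when the stem ends in a voiced consonant (*enoj*, *mid*, *tam*).
*ed* — final consonant /d/ (voiced) → -wi → *edwi*.
*dep*: final consonant = /p/, voiceless → -o → *depo*.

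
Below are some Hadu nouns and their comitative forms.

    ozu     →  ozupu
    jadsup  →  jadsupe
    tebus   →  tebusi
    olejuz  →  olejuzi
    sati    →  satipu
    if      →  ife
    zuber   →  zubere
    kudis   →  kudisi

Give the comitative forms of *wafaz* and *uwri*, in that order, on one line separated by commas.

Looking at the final sound of each stem: -i when the stem ends in a sibilant (*tebus*, *olejuz*, *kudis*); -e when the stem ends in a non-sibilant consonant (*jadsup*, *if*, *zuber*); -pu when the stem ends in a vowel (*ozu*, *sati*).
Since the final sound of *wafaz* is /z/ (a sibilant), it takes -i, giving *wafazi*.
*uwri* — final sound /i/ (a vowel) → -pu → *uwripu*.

wafazi, uwripu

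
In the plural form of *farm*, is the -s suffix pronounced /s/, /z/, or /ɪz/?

/z/

The stem *farm* ends in a voiced non-sibilant sound.
The plural suffix surfaces as /ɪz/ after sibilants, /s/ after other voiceless consonants, and /z/ after other voiced sounds.
So the plural -s on *farm* is pronounced /z/.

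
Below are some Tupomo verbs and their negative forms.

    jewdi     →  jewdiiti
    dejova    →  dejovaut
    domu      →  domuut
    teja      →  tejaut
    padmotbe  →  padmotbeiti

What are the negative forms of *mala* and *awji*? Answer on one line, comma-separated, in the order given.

The pattern is front/back vowel harmony: -iti when the last vowel of the stem is a front vowel (*jewdi*, *padmotbe*); -ut when the last vowel of the stem is a back vowel (*dejova*, *domu*, *teja*).
The last vowel of *mala* is /a/, which is a back vowel, so the suffix is -ut, giving *malaut*.
The last vowel of *awji* is /i/, which is a front vowel, so the suffix is -iti, giving *awjiiti*.

malaut, awjiiti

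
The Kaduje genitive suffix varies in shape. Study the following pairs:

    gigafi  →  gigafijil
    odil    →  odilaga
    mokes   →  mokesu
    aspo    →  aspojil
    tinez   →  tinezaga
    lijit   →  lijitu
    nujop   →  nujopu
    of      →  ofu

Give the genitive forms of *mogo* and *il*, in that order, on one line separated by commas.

mogojil, ilaga

The pattern is voicing of the final sound: -u when the stem ends in a voiceless consonant (*mokes*, *lijit*, *nujop*, *of*); -aga when the stem ends in a voiced consonant (*odil*, *tinez*); -jil when the stem ends in a vowel (*gigafi*, *aspo*).
*mogo* — final sound /o/ (a vowel) → -jil → *mogojil*.
*il*: final sound = /l/, a voiced consonant → -aga → *ilaga*.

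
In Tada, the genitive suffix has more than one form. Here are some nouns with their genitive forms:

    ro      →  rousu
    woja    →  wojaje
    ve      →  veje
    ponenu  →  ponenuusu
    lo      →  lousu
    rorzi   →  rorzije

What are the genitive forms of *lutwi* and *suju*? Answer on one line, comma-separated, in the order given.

lutwije, sujuusu

Looking at the last vowel of each stem: -usu when the last vowel of the stem is a rounded vowel (*ro*, *ponenu*, *lo*); -je when the last vowel of the stem is an unrounded vowel (*woja*, *ve*, *rorzi*).
Since the last vowel of *lutwi* is /i/ (an unrounded vowel), it takes -je, giving *lutwije*.
Since the last vowel of *suju* is /u/ (a rounded vowel), it takes -usu, giving *sujuusu*.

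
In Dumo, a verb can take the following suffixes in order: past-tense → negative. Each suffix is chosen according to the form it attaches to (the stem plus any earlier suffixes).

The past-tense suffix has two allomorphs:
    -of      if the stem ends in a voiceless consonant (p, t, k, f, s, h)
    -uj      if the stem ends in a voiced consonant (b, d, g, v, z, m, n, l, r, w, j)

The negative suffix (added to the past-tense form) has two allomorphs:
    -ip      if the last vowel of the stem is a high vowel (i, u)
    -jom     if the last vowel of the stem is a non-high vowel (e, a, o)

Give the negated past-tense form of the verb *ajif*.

*ajif*: final consonant = /f/, voiceless → -of → *ajifof*.
The past-tense form *ajifof* — last vowel /o/ (a non-high vowel) → -jom → *ajifofjom*.

ajifofjom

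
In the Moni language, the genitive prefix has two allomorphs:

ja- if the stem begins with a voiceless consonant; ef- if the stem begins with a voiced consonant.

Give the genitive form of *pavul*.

japavul

Since the first consonant of *pavul* is /p/ (voiceless), it takes ja-, giving *japavul*.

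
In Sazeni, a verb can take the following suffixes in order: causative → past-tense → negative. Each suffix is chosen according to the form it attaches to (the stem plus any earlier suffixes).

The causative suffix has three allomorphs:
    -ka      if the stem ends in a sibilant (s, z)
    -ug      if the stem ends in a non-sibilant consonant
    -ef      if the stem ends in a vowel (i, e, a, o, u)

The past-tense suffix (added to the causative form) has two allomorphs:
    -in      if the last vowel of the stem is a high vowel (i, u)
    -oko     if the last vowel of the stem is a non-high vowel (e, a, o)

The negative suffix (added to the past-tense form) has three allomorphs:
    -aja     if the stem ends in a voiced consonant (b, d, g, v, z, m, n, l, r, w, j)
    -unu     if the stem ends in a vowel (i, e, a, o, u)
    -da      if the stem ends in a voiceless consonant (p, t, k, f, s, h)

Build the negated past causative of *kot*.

kotuginaja

Since the final sound of *kot* is /t/ (a non-sibilant consonant), it takes -ug, giving *kotug*.
The last vowel of the causative form *kotug* is /u/, which is a high vowel, so the past-tense suffix is -in, giving *kotugin*.
The past-tense form *kotugin*: final sound = /n/, a voiced consonant → -aja → *kotuginaja*.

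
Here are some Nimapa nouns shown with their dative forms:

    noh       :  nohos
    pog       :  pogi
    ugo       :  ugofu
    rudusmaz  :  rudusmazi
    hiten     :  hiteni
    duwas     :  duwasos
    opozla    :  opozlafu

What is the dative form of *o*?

Looking at the final sound of each stem: -os when the stem ends in a voiceless consonant (*noh*, *duwas*); -i when the stem ends in a voiced consonant (*pog*, *rudusmaz*, *hiten*); -fu when the stem ends in a vowel (*ugo*, *opozla*).
The final sound of *o* is /o/, which is a vowel, so the suffix is -fu, giving *ofu*.

ofu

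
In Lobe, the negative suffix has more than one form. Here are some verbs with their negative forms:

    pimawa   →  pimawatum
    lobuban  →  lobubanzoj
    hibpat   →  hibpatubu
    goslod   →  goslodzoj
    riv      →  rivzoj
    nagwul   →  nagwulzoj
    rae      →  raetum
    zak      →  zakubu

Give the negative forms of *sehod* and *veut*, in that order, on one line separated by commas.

sehodzoj, veutubu

The suffix is conditioned by the final sound: -ubu when the stem ends in a voiceless consonant (*hibpat*, *zak*); -zoj when the stem ends in a voiced consonant (*lobuban*, *goslod*, *riv*, *nagwul*); -tum when the stem ends in a vowel (*pimawa*, *rae*).
*sehod*: final sound = /d/, a voiced consonant → -zoj → *sehodzoj*.
*veut* — final sound /t/ (a voiceless consonant) → -ubu → *veutubu*.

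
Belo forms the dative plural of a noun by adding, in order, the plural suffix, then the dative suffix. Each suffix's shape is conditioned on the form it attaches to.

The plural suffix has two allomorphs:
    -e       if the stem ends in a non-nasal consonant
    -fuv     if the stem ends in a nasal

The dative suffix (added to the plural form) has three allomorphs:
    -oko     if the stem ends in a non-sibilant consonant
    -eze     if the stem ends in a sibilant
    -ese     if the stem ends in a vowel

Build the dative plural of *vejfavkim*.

vejfavkimfuvoko

The final consonant of *vejfavkim* is /m/, which is a nasal, so the plural suffix is -fuv, giving *vejfavkimfuv*.
The final sound of the plural form *vejfavkimfuv* is /v/, which is a non-sibilant consonant, so the dative suffix is -oko, giving *vejfavkimfuvoko*.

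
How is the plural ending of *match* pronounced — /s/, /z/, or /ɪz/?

The stem *match* ends in a sibilant (/s, z, ʃ, ʒ, tʃ, dʒ/).
The plural suffix surfaces as /ɪz/ after sibilants, /s/ after other voiceless consonants, and /z/ after other voiced sounds.
So the plural -s on *match* is pronounced /ɪz/.

/ɪz/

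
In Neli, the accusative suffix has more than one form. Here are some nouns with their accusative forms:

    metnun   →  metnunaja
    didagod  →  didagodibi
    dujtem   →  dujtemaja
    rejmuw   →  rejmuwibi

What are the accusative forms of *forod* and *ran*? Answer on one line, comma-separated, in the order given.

Looking at the final consonant of each stem: -aja when the stem ends in a nasal (*metnun*, *dujtem*); -ibi when the stem ends in a non-nasal consonant (*didagod*, *rejmuw*).
*forod*: final consonant = /d/, non-nasal → -ibi → *forodibi*.
*ran*: final consonant = /n/, a nasal → -aja → *ranaja*.

forodibi, ranaja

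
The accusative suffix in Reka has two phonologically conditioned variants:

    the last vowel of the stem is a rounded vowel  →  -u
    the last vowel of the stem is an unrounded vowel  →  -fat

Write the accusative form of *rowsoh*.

*rowsoh* — last vowel /o/ (a rounded vowel) → -u → *rowsohu*.

rowsohu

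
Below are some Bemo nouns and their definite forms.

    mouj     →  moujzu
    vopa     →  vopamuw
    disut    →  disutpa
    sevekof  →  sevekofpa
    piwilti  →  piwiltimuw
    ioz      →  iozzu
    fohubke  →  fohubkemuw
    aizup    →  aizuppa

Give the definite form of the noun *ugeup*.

ugeuppa

The pattern is voicing of the final sound: -pa when the stem ends in a voiceless consonant (*disut*, *sevekof*, *aizup*); -zu when the stem ends in a voiced consonant (*mouj*, *ioz*); -muw when the stem ends in a vowel (*vopa*, *piwilti*, *fohubke*).
*ugeup*: final sound = /p/, a voiceless consonant → -pa → *ugeuppa*.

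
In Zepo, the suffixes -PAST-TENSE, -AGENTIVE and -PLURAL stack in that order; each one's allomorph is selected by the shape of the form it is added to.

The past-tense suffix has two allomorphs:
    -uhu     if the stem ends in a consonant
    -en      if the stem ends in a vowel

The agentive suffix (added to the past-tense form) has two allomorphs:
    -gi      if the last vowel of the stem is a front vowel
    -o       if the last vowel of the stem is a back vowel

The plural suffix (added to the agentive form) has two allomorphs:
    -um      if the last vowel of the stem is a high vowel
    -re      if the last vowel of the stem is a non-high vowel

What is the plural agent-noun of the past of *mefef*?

mefefuhuore

*mefef*: final sound = /f/, a consonant → -uhu → *mefefuhu*.
Since the last vowel of the past-tense form *mefefuhu* is /u/ (a back vowel), it takes -o, giving *mefefuhuo*.
The agentive form *mefefuhuo*: last vowel = /o/, a non-high vowel → -re → *mefefuhuore*.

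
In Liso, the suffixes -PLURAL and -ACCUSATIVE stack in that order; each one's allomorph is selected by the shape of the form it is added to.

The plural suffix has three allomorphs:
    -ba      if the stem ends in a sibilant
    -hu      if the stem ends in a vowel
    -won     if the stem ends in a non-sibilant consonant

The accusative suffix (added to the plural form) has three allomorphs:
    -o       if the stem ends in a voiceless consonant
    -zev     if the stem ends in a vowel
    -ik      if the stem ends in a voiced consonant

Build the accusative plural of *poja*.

The final sound of *poja* is /a/, which is a vowel, so the plural suffix is -hu, giving *pojahu*.
The plural form *pojahu*: final sound = /u/, a vowel → -zev → *pojahuzev*.

pojahuzev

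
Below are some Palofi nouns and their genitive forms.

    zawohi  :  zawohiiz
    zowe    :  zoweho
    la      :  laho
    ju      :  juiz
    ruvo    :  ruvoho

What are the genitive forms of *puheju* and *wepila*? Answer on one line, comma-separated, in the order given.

The pattern is height harmony: -iz when the last vowel of the stem is a high vowel (*zawohi*, *ju*); -ho when the last vowel of the stem is a non-high vowel (*zowe*, *la*, *ruvo*).
*puheju*: last vowel = /u/, a high vowel → -iz → *puhejuiz*.
*wepila* — last vowel /a/ (a non-high vowel) → -ho → *wepilaho*.

puhejuiz, wepilaho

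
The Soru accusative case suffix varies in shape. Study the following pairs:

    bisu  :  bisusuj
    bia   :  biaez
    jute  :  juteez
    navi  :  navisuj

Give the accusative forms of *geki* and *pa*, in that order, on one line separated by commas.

The suffix is conditioned by the last vowel: -suj when the last vowel of the stem is a high vowel (*bisu*, *navi*); -ez when the last vowel of the stem is a non-high vowel (*bia*, *jute*).
The last vowel of *geki* is /i/, which is a high vowel, so the suffix is -suj, giving *gekisuj*.
The last vowel of *pa* is /a/, which is a non-high vowel, so the suffix is -ez, giving *paez*.

gekisuj, paez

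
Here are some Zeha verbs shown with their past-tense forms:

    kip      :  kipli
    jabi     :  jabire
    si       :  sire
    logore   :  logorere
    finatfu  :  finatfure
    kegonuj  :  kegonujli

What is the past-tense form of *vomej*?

The pattern is consonant vs. vowel: -li when the stem ends in a consonant (*kip*, *kegonuj*); -re when the stem ends in a vowel (*jabi*, *si*, *logore*, *finatfu*).
Since the final sound of *vomej* is /j/ (a consonant), it takes -li, giving *vomejli*.

vomejli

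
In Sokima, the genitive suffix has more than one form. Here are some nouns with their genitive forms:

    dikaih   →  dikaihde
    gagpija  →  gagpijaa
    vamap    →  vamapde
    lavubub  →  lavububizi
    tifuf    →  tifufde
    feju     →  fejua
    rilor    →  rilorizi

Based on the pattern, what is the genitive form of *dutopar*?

dutoparizi

The pattern is voicing of the final sound: -de when the stem ends in a voiceless consonant (*dikaih*, *vamap*, *tifuf*); -izi when the stem ends in a voiced consonant (*lavubub*, *rilor*); -a when the stem ends in a vowel (*gagpija*, *feju*).
*dutopar* — final sound /r/ (a voiced consonant) → -izi → *dutoparizi*.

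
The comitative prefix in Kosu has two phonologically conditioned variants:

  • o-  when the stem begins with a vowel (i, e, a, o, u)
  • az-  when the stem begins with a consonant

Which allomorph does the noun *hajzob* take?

Since the first sound of *hajzob* is /h/ (a consonant), it takes az-.

az-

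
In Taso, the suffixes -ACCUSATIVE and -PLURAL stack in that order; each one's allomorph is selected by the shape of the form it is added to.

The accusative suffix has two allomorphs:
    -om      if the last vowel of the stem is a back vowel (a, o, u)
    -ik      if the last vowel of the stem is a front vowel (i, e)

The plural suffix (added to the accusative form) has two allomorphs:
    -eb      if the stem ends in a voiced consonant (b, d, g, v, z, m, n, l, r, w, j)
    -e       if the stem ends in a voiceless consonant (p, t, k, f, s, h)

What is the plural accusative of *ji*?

jiike

*ji* — last vowel /i/ (a front vowel) → -ik → *jiik*.
The accusative form *jiik* — final consonant /k/ (voiceless) → -e → *jiike*.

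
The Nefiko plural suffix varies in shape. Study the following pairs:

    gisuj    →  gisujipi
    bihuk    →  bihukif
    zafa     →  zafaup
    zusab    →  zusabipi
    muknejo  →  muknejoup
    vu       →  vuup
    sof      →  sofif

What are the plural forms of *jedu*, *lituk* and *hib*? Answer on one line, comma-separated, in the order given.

jeduup, litukif, hibipi

The pattern is voicing of the final sound: -if when the stem ends in a voiceless consonant (*bihuk*, *sof*); -ipi when the stem ends in a voiced consonant (*gisuj*, *zusab*); -up when the stem ends in a vowel (*zafa*, *muknejo*, *vu*).
*jedu* — final sound /u/ (a vowel) → -up → *jeduup*.
Since the final sound of *lituk* is /k/ (a voiceless consonant), it takes -if, giving *litukif*.
*hib*: final sound = /b/, a voiced consonant → -ipi → *hibipi*.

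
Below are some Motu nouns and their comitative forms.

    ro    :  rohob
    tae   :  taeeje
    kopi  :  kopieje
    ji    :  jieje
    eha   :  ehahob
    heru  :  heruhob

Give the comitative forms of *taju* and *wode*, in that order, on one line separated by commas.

The suffix is conditioned by the last vowel: -eje when the last vowel of the stem is a front vowel (*tae*, *kopi*, *ji*); -hob when the last vowel of the stem is a back vowel (*ro*, *eha*, *heru*).
Since the last vowel of *taju* is /u/ (a back vowel), it takes -hob, giving *tajuhob*.
*wode* — last vowel /e/ (a front vowel) → -eje → *wodeeje*.

tajuhob, wodeeje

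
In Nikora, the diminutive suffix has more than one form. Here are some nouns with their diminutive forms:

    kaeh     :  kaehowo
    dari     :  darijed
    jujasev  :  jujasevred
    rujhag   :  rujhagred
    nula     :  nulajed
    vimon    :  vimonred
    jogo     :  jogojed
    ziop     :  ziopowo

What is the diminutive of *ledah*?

Looking at the final sound of each stem: -owo when the stem ends in a voiceless consonant (*kaeh*, *ziop*); -red when the stem ends in a voiced consonant (*jujasev*, *rujhag*, *vimon*); -jed when the stem ends in a vowel (*dari*, *nula*, *jogo*).
Since the final sound of *ledah* is /h/ (a voiceless consonant), it takes -owo, giving *ledahowo*.

ledahowo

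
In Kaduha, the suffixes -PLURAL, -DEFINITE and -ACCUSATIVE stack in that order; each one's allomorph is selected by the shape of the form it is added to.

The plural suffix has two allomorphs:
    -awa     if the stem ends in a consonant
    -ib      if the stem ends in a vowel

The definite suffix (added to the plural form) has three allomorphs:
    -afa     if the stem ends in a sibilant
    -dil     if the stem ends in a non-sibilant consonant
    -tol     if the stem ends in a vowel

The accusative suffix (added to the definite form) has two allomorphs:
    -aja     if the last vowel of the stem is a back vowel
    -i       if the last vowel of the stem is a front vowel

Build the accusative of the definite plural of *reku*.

*reku*: final sound = /u/, a vowel → -ib → *rekuib*.
The final sound of the plural form *rekuib* is /b/, which is a non-sibilant consonant, so the definite suffix is -dil, giving *rekuibdil*.
The definite form *rekuibdil* — last vowel /i/ (a front vowel) → -i → *rekuibdili*.

rekuibdili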